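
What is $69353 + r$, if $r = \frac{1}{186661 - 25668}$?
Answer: $\frac{11165347530}{160993} \approx 69353.0$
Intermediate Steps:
$r = \frac{1}{160993} \approx 6.2114 \cdot 10^{-6}$
$69353 + r = 69353 + \frac{1}{160993} = \frac{11165347530}{160993}$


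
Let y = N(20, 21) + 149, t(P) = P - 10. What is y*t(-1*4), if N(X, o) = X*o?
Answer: -7966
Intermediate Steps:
t(P) = -10 + P
y = 569 (y = 20*21 + 149 = 420 + 149 = 569)
y*t(-1*4) = 569*(-10 - 1*4) = 569*(-10 - 4) = 569*(-14) = -7966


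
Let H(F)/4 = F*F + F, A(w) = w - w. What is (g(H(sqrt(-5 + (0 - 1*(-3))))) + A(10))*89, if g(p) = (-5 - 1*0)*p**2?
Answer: -14240 + 28480*I*sqrt(2) ≈ -14240.0 + 40277.0*I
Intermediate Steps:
A(w) = 0
H(F) = 4*F + 4*F**2 (H(F) = 4*(F*F + F) = 4*(F**2 + F) = 4*(F + F**2) = 4*F + 4*F**2)
g(p) = -5*p**2 (g(p) = (-5 + 0)*p**2 = -5*p**2)
(g(H(sqrt(-5 + (0 - 1*(-3))))) + A(10))*89 = (-5*16*(1 + sqrt(-5 + (0 - 1*(-3))))**2*(-5 + (0 - 1*(-3))) + 0)*89 = (-5*16*(1 + sqrt(-5 + (0 + 3)))**2*(-5 + (0 + 3)) + 0)*89 = (-5*16*(1 + sqrt(-5 + 3))**2*(-5 + 3) + 0)*89 = (-5*(-32*(1 + sqrt(-2))**2) + 0)*89 = (-5*(-32*(1 + I*sqrt(2))**2) + 0)*89 = (-(-160)*(1 + I*sqrt(2))**2 + 0)*89 = (160*(1 + I*sqrt(2))**2 + 0)*89 = (160*(1 + I*sqrt(2))**2)*89 = 14240*(1 + I*sqrt(2))**2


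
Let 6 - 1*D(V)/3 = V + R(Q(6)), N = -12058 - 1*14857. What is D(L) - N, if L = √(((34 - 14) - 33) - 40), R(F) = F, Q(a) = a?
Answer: 26915 - 3*I*√53 ≈ 26915.0 - 21.84*I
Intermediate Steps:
N = -26915 (N = -12058 - 14857 = -26915)
L = I*√53 (L = √((20 - 33) - 40) = √(-13 - 40) = √(-53) = I*√53 ≈ 7.2801*I)
D(V) = -3*V (D(V) = 18 - 3*(V + 6) = 18 - 3*(6 + V) = 18 + (-18 - 3*V) = -3*V)
D(L) - N = -3*I*√53 - 1*(-26915) = -3*I*√53 + 26915 = 26915 - 3*I*√53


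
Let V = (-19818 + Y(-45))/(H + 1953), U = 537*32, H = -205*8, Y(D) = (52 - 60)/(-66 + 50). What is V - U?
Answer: -10796819/626 ≈ -17247.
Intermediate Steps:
Y(D) = ½ (Y(D) = -8/(-16) = -8*(-1/16) = ½)
H = -1640
U = 17184
V = -39635/626 (V = (-19818 + ½)/(-1640 + 1953) = -39635/2/313 = -39635/2*1/313 = -39635/626 ≈ -63.315)
V - U = -39635/626 - 1*17184 = -39635/626 - 17184 = -10796819/626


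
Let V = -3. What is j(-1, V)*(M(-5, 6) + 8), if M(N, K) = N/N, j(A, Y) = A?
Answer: -9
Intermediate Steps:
M(N, K) = 1
j(-1, V)*(M(-5, 6) + 8) = -(1 + 8) = -1*9 = -9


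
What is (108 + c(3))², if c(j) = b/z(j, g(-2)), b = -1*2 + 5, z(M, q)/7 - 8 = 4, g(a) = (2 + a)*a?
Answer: 9150625/784 ≈ 11672.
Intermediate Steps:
g(a) = a*(2 + a)
z(M, q) = 84 (z(M, q) = 56 + 7*4 = 56 + 28 = 84)
b = 3 (b = -2 + 5 = 3)
c(j) = 1/28 (c(j) = 3/84 = 3*(1/84) = 1/28)
(108 + c(3))² = (108 + 1/28)² = (3025/28)² = 9150625/784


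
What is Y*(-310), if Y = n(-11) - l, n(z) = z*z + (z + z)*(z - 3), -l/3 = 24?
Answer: -155310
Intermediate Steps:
l = -72 (l = -3*24 = -72)
n(z) = z**2 + 2*z*(-3 + z) (n(z) = z**2 + (2*z)*(-3 + z) = z**2 + 2*z*(-3 + z))
Y = 501 (Y = 3*(-11)*(-2 - 11) - 1*(-72) = 3*(-11)*(-13) + 72 = 429 + 72 = 501)
Y*(-310) = 501*(-310) = -155310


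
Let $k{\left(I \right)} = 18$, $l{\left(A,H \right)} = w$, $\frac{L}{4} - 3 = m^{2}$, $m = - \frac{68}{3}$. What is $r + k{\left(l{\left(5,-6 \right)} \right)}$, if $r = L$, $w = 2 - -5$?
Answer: $\frac{18766}{9} \approx 2085.1$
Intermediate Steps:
$m = - \frac{68}{3}$ ($m = \left(-68\right) \frac{1}{3} = - \frac{68}{3} \approx -22.667$)
$w = 7$ ($w = 2 + 5 = 7$)
$L = \frac{18604}{9}$ ($L = 12 + 4 \left(- \frac{68}{3}\right)^{2} = 12 + 4 \cdot \frac{4624}{9} = 12 + \frac{18496}{9} = \frac{18604}{9} \approx 2067.1$)
$l{\left(A,H \right)} = 7$
$r = \frac{18604}{9} \approx 2067.1$
$r + k{\left(l{\left(5,-6 \right)} \right)} = \frac{18604}{9} + 18 = \frac{18766}{9}$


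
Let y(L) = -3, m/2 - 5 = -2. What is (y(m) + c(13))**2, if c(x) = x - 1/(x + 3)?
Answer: 25281/256 ≈ 98.754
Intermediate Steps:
m = 6 (m = 10 + 2*(-2) = 10 - 4 = 6)
c(x) = x - 1/(3 + x)
(y(m) + c(13))**2 = (-3 + (-1 + 13**2 + 3*13)/(3 + 13))**2 = (-3 + (-1 + 169 + 39)/16)**2 = (-3 + (1/16)*207)**2 = (-3 + 207/16)**2 = (159/16)**2 = 25281/256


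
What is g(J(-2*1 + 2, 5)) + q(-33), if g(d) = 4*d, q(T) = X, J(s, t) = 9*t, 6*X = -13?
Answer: 1067/6 ≈ 177.83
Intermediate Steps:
X = -13/6 (X = (1/6)*(-13) = -13/6 ≈ -2.1667)
q(T) = -13/6
g(J(-2*1 + 2, 5)) + q(-33) = 4*(9*5) - 13/6 = 4*45 - 13/6 = 180 - 13/6 = 1067/6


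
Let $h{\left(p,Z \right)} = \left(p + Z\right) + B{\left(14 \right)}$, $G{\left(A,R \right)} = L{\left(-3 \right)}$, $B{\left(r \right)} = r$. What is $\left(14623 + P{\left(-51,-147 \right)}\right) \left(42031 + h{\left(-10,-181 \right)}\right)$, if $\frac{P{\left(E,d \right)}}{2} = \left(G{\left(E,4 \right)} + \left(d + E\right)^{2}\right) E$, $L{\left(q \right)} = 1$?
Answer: $-166758348098$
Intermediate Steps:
$G{\left(A,R \right)} = 1$
$h{\left(p,Z \right)} = 14 + Z + p$ ($h{\left(p,Z \right)} = \left(p + Z\right) + 14 = \left(Z + p\right) + 14 = 14 + Z + p$)
$P{\left(E,d \right)} = 2 E \left(1 + \left(E + d\right)^{2}\right)$ ($P{\left(E,d \right)} = 2 \left(1 + \left(d + E\right)^{2}\right) E = 2 \left(1 + \left(E + d\right)^{2}\right) E = 2 E \left(1 + \left(E + d\right)^{2}\right)$)
$\left(14623 + P{\left(-51,-147 \right)}\right) \left(42031 + h{\left(-10,-181 \right)}\right) = \left(14623 + 2 \left(-51\right) \left(1 + \left(-51 - 147\right)^{2}\right)\right) \left(42031 - 177\right) = \left(14623 + 2 \left(-51\right) \left(1 + \left(-198\right)^{2}\right)\right) \left(42031 - 177\right) = \left(14623 + 2 \left(-51\right) \left(1 + 39204\right)\right) 41854 = \left(14623 + 2 \left(-51\right) 39205\right) 41854 = \left(14623 - 3998910\right) 41854 = \left(-3984287\right) 41854 = -166758348098$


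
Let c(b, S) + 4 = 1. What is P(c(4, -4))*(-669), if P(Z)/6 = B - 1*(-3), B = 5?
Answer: -32112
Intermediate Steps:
c(b, S) = -3 (c(b, S) = -4 + 1 = -3)
P(Z) = 48 (P(Z) = 6*(5 - 1*(-3)) = 6*(5 + 3) = 6*8 = 48)
P(c(4, -4))*(-669) = 48*(-669) = -32112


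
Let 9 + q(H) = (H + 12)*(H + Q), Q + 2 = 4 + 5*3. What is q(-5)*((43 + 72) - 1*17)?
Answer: 7350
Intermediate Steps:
Q = 17 (Q = -2 + (4 + 5*3) = -2 + (4 + 15) = -2 + 19 = 17)
q(H) = -9 + (12 + H)*(17 + H) (q(H) = -9 + (H + 12)*(H + 17) = -9 + (12 + H)*(17 + H))
q(-5)*((43 + 72) - 1*17) = (195 + (-5)**2 + 29*(-5))*((43 + 72) - 1*17) = (195 + 25 - 145)*(115 - 17) = 75*98 = 7350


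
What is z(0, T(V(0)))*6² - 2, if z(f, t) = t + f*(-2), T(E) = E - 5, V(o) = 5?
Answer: -2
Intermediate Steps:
T(E) = -5 + E
z(f, t) = t - 2*f
z(0, T(V(0)))*6² - 2 = ((-5 + 5) - 2*0)*6² - 2 = (0 + 0)*36 - 2 = 0*36 - 2 = 0 - 2 = -2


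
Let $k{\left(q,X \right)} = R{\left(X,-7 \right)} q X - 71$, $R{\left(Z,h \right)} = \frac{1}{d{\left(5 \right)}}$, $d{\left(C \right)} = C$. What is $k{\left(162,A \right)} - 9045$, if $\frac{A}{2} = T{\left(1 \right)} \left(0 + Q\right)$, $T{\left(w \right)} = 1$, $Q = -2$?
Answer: $- \frac{46228}{5} \approx -9245.6$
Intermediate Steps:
$R{\left(Z,h \right)} = \frac{1}{5}$
$A = -4$ ($A = 2 \cdot 1 \left(0 - 2\right) = 2 \cdot 1 \left(-2\right) = 2 \left(-2\right) = -4$)
$k{\left(q,X \right)} = -71 + \frac{X q}{5}$ ($k{\left(q,X \right)} = \frac{q}{5} X - 71 = \frac{X q}{5} - 71 = -71 + \frac{X q}{5}$)
$k{\left(162,A \right)} - 9045 = \left(-71 + \frac{1}{5} \left(-4\right) 162\right) - 9045 = \left(-71 - \frac{648}{5}\right) - 9045 = - \frac{1003}{5} - 9045 = - \frac{46228}{5}$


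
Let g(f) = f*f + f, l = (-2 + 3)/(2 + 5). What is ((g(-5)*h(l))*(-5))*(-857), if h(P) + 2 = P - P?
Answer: -171400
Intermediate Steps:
l = ⅐ (l = 1/7 = 1*(⅐) = ⅐ ≈ 0.14286)
g(f) = f + f² (g(f) = f² + f = f + f²)
h(P) = -2 (h(P) = -2 + (P - P) = -2 + 0 = -2)
((g(-5)*h(l))*(-5))*(-857) = ((-5*(1 - 5)*(-2))*(-5))*(-857) = ((-5*(-4)*(-2))*(-5))*(-857) = ((20*(-2))*(-5))*(-857) = -40*(-5)*(-857) = 200*(-857) = -171400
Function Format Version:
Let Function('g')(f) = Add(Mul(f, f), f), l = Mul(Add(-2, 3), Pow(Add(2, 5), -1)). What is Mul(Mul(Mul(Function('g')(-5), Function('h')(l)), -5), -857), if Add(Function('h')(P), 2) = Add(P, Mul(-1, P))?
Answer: -171400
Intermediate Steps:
l = Rational(1, 7) (l = Mul(1, Pow(7, -1)) = Mul(1, Rational(1, 7)) = Rational(1, 7) ≈ 0.14286)
Function('g')(f) = Add(f, Pow(f, 2)) (Function('g')(f) = Add(Pow(f, 2), f) = Add(f, Pow(f, 2)))
Function('h')(P) = -2 (Function('h')(P) = Add(-2, Add(P, Mul(-1, P))) = Add(-2, 0) = -2)
Mul(Mul(Mul(Function('g')(-5), Function('h')(l)), -5), -857) = Mul(Mul(Mul(Mul(-5, Add(1, -5)), -2), -5), -857) = Mul(Mul(Mul(Mul(-5, -4), -2), -5), -857) = Mul(Mul(Mul(20, -2), -5), -857) = Mul(Mul(-40, -5), -857) = Mul(200, -857) = -171400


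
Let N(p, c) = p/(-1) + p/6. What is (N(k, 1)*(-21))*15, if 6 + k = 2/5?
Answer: -1470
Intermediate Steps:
k = -28/5 (k = -6 + 2/5 = -6 + 2*(⅕) = -6 + ⅖ = -28/5 ≈ -5.6000)
N(p, c) = -5*p/6 (N(p, c) = p*(-1) + p*(⅙) = -p + p/6 = -5*p/6)
(N(k, 1)*(-21))*15 = (-⅚*(-28/5)*(-21))*15 = ((14/3)*(-21))*15 = -98*15 = -1470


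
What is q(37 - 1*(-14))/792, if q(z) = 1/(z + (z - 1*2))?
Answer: 1/79200 ≈ 1.2626e-5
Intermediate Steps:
q(z) = 1/(-2 + 2*z) (q(z) = 1/(z + (z - 2)) = 1/(z + (-2 + z)) = 1/(-2 + 2*z))
q(37 - 1*(-14))/792 = (1/(2*(-1 + (37 - 1*(-14)))))/792 = (1/(2*(-1 + (37 + 14))))*(1/792) = (1/(2*(-1 + 51)))*(1/792) = ((½)/50)*(1/792) = ((½)*(1/50))*(1/792) = (1/100)*(1/792) = 1/79200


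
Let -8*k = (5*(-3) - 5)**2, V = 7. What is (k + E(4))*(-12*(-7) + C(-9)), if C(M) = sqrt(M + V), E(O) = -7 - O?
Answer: -5124 - 61*I*sqrt(2) ≈ -5124.0 - 86.267*I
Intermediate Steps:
k = -50 (k = -(5*(-3) - 5)**2/8 = -(-15 - 5)**2/8 = -1/8*(-20)**2 = -1/8*400 = -50)
C(M) = sqrt(7 + M) (C(M) = sqrt(M + 7) = sqrt(7 + M))
(k + E(4))*(-12*(-7) + C(-9)) = (-50 + (-7 - 1*4))*(-12*(-7) + sqrt(7 - 9)) = (-50 + (-7 - 4))*(84 + sqrt(-2)) = (-50 - 11)*(84 + I*sqrt(2)) = -61*(84 + I*sqrt(2)) = -5124 - 61*I*sqrt(2)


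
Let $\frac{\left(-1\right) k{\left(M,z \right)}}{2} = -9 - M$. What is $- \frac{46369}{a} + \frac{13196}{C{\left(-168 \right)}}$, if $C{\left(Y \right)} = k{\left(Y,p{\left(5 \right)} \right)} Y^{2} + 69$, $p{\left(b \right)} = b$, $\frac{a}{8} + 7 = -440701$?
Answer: $\frac{369644671003}{31643409083232} \approx 0.011682$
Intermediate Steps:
$a = -3525664$ ($a = -56 + 8 \left(-440701\right) = -56 - 3525608 = -3525664$)
$k{\left(M,z \right)} = 18 + 2 M$ ($k{\left(M,z \right)} = - 2 \left(-9 - M\right) = 18 + 2 M$)
$C{\left(Y \right)} = 69 + Y^{2} \left(18 + 2 Y\right)$ ($C{\left(Y \right)} = \left(18 + 2 Y\right) Y^{2} + 69 = Y^{2} \left(18 + 2 Y\right) + 69 = 69 + Y^{2} \left(18 + 2 Y\right)$)
$- \frac{46369}{a} + \frac{13196}{C{\left(-168 \right)}} = - \frac{46369}{-3525664} + \frac{13196}{69 + 2 \left(-168\right)^{2} \left(9 - 168\right)} = \left(-46369\right) \left(- \frac{1}{3525664}\right) + \frac{13196}{69 + 2 \cdot 28224 \left(-159\right)} = \frac{46369}{3525664} + \frac{13196}{69 - 8975232} = \frac{46369}{3525664} + \frac{13196}{-8975163} = \frac{46369}{3525664} + 13196 \left(- \frac{1}{8975163}\right) = \frac{46369}{3525664} - \frac{13196}{8975163} = \frac{369644671003}{31643409083232}$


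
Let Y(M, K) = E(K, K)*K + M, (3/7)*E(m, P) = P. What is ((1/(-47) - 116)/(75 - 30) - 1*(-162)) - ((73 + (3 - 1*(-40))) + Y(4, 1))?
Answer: 78442/2115 ≈ 37.088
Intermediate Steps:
E(m, P) = 7*P/3
Y(M, K) = M + 7*K²/3 (Y(M, K) = (7*K/3)*K + M = 7*K²/3 + M = M + 7*K²/3)
((1/(-47) - 116)/(75 - 30) - 1*(-162)) - ((73 + (3 - 1*(-40))) + Y(4, 1)) = ((1/(-47) - 116)/(75 - 30) - 1*(-162)) - ((73 + (3 - 1*(-40))) + (4 + (7/3)*1²)) = ((-1/47 - 116)/45 + 162) - ((73 + (3 + 40)) + (4 + (7/3)*1)) = (-5453/47*1/45 + 162) - ((73 + 43) + (4 + 7/3)) = (-5453/2115 + 162) - (116 + 19/3) = 337177/2115 - 1*367/3 = 337177/2115 - 367/3 = 78442/2115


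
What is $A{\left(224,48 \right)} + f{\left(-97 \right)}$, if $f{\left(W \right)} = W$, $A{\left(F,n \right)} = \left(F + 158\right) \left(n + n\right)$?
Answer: $36575$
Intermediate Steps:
$A{\left(F,n \right)} = 2 n \left(158 + F\right)$ ($A{\left(F,n \right)} = \left(158 + F\right) 2 n = 2 n \left(158 + F\right)$)
$A{\left(224,48 \right)} + f{\left(-97 \right)} = 2 \cdot 48 \left(158 + 224\right) - 97 = 2 \cdot 48 \cdot 382 - 97 = 36672 - 97 = 36575$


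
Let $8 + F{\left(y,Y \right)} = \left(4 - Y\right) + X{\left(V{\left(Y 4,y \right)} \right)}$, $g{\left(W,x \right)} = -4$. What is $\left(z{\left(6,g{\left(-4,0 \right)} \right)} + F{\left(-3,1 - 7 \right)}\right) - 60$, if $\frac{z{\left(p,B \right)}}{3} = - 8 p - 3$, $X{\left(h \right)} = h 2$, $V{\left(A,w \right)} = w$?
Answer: $-217$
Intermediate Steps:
$X{\left(h \right)} = 2 h$
$F{\left(y,Y \right)} = -4 - Y + 2 y$ ($F{\left(y,Y \right)} = -8 - \left(-4 + Y - 2 y\right) = -8 + \left(4 - Y + 2 y\right) = -4 - Y + 2 y$)
$z{\left(p,B \right)} = -9 - 24 p$ ($z{\left(p,B \right)} = 3 \left(- 8 p - 3\right) = 3 \left(-3 - 8 p\right) = -9 - 24 p$)
$\left(z{\left(6,g{\left(-4,0 \right)} \right)} + F{\left(-3,1 - 7 \right)}\right) - 60 = \left(\left(-9 - 144\right) - 4\right) - 60 = \left(-153 - 4\right) - 60 = -157 - 60 = -217$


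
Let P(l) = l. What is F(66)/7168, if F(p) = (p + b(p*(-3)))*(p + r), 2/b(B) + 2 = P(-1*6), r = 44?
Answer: 14465/14336 ≈ 1.0090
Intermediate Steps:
b(B) = -¼ (b(B) = 2/(-2 - 1*6) = 2/(-2 - 6) = 2/(-8) = 2*(-⅛) = -¼)
F(p) = (44 + p)*(-¼ + p) (F(p) = (p - ¼)*(p + 44) = (-¼ + p)*(44 + p) = (44 + p)*(-¼ + p))
F(66)/7168 = (-11 + 66² + (175/4)*66)/7168 = (-11 + 4356 + 5775/2)*(1/7168) = (14465/2)*(1/7168) = 14465/14336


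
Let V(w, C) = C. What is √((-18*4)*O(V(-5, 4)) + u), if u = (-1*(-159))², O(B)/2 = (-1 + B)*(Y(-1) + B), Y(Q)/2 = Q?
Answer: 3*√2713 ≈ 156.26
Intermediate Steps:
Y(Q) = 2*Q
O(B) = 2*(-1 + B)*(-2 + B) (O(B) = 2*((-1 + B)*(2*(-1) + B)) = 2*((-1 + B)*(-2 + B)) = 2*(-1 + B)*(-2 + B))
u = 25281 (u = 159² = 25281)
√((-18*4)*O(V(-5, 4)) + u) = √((-18*4)*(4 - 6*4 + 2*4²) + 25281) = √(-72*(4 - 24 + 2*16) + 25281) = √(-72*(4 - 24 + 32) + 25281) = √(-72*12 + 25281) = √(-864 + 25281) = √24417 = 3*√2713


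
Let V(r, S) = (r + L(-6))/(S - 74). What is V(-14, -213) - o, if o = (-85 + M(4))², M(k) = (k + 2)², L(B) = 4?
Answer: -689077/287 ≈ -2401.0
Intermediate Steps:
V(r, S) = (4 + r)/(-74 + S) (V(r, S) = (r + 4)/(S - 74) = (4 + r)/(-74 + S))
M(k) = (2 + k)²
o = 2401 (o = (-85 + (2 + 4)²)² = (-85 + 6²)² = (-85 + 36)² = (-49)² = 2401)
V(-14, -213) - o = (4 - 14)/(-74 - 213) - 1*2401 = -10/(-287) - 2401 = -1/287*(-10) - 2401 = 10/287 - 2401 = -689077/287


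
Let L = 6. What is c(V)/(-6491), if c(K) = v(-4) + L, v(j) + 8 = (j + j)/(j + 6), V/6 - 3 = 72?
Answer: 6/6491 ≈ 0.00092436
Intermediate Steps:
V = 450 (V = 18 + 6*72 = 18 + 432 = 450)
v(j) = -8 + 2*j/(6 + j) (v(j) = -8 + (j + j)/(j + 6) = -8 + (2*j)/(6 + j) = -8 + 2*j/(6 + j))
c(K) = -6 (c(K) = 6*(-8 - 1*(-4))/(6 - 4) + 6 = 6*(-8 + 4)/2 + 6 = 6*(½)*(-4) + 6 = -12 + 6 = -6)
c(V)/(-6491) = -6/(-6491) = -6*(-1/6491) = 6/6491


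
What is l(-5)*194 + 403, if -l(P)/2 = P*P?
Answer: -9297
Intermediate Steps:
l(P) = -2*P**2 (l(P) = -2*P*P = -2*P**2)
l(-5)*194 + 403 = -2*(-5)**2*194 + 403 = -2*25*194 + 403 = -50*194 + 403 = -9700 + 403 = -9297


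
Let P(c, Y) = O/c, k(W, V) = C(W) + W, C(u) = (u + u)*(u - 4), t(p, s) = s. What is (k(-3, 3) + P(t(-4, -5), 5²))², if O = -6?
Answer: 40401/25 ≈ 1616.0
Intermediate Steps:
C(u) = 2*u*(-4 + u) (C(u) = (2*u)*(-4 + u) = 2*u*(-4 + u))
k(W, V) = W + 2*W*(-4 + W) (k(W, V) = 2*W*(-4 + W) + W = W + 2*W*(-4 + W))
P(c, Y) = -6/c
(k(-3, 3) + P(t(-4, -5), 5²))² = (-3*(-7 + 2*(-3)) - 6/(-5))² = (-3*(-7 - 6) - 6*(-⅕))² = (-3*(-13) + 6/5)² = (39 + 6/5)² = (201/5)² = 40401/25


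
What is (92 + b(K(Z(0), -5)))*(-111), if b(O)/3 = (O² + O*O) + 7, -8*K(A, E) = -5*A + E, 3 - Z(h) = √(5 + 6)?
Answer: -626151/32 + 8325*√11/4 ≈ -12665.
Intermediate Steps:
Z(h) = 3 - √11 (Z(h) = 3 - √(5 + 6) = 3 - √11)
K(A, E) = -E/8 + 5*A/8 (K(A, E) = -(-5*A + E)/8 = -(E - 5*A)/8 = -E/8 + 5*A/8)
b(O) = 21 + 6*O² (b(O) = 3*((O² + O*O) + 7) = 3*((O² + O²) + 7) = 3*(2*O² + 7) = 3*(7 + 2*O²) = 21 + 6*O²)
(92 + b(K(Z(0), -5)))*(-111) = (92 + (21 + 6*(-⅛*(-5) + 5*(3 - √11)/8)²))*(-111) = (92 + (21 + 6*(5/8 + (15/8 - 5*√11/8))²))*(-111) = (92 + (21 + 6*(5/2 - 5*√11/8)²))*(-111) = (113 + 6*(5/2 - 5*√11/8)²)*(-111) = -12543 - 666*(5/2 - 5*√11/8)²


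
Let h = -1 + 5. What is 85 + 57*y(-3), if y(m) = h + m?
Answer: 142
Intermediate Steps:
h = 4
y(m) = 4 + m
85 + 57*y(-3) = 85 + 57*(4 - 3) = 85 + 57*1 = 85 + 57 = 142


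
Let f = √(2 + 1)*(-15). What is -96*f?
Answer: 1440*√3 ≈ 2494.2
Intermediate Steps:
f = -15*√3 (f = √3*(-15) = -15*√3 ≈ -25.981)
-96*f = -(-1440)*√3 = 1440*√3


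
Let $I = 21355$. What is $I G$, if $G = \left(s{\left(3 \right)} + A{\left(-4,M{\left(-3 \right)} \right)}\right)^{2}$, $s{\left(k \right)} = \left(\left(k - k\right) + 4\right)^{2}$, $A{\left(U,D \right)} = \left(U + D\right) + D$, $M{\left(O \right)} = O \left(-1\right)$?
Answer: $6919020$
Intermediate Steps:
$M{\left(O \right)} = - O$
$A{\left(U,D \right)} = U + 2 D$ ($A{\left(U,D \right)} = \left(D + U\right) + D = U + 2 D$)
$s{\left(k \right)} = 16$ ($s{\left(k \right)} = \left(0 + 4\right)^{2} = 4^{2} = 16$)
$G = 324$ ($G = \left(16 - \left(4 - 2 \left(\left(-1\right) \left(-3\right)\right)\right)\right)^{2} = \left(16 + \left(-4 + 2 \cdot 3\right)\right)^{2} = \left(16 + \left(-4 + 6\right)\right)^{2} = \left(16 + 2\right)^{2} = 18^{2} = 324$)
$I G = 21355 \cdot 324 = 6919020$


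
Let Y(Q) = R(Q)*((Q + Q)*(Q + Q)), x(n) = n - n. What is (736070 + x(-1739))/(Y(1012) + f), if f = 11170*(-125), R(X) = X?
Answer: 368035/2072169331 ≈ 0.00017761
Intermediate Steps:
f = -1396250
x(n) = 0
Y(Q) = 4*Q**3 (Y(Q) = Q*((Q + Q)*(Q + Q)) = Q*((2*Q)*(2*Q)) = Q*(4*Q**2) = 4*Q**3)
(736070 + x(-1739))/(Y(1012) + f) = (736070 + 0)/(4*1012**3 - 1396250) = 736070/(4*1036433728 - 1396250) = 736070/(4145734912 - 1396250) = 736070/4144338662 = 736070*(1/4144338662) = 368035/2072169331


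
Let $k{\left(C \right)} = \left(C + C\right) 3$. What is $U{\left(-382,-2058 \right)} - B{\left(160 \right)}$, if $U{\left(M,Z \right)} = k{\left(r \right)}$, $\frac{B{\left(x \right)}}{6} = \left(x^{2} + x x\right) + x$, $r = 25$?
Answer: $-308010$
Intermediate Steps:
$B{\left(x \right)} = 6 x + 12 x^{2}$ ($B{\left(x \right)} = 6 \left(\left(x^{2} + x x\right) + x\right) = 6 \left(\left(x^{2} + x^{2}\right) + x\right) = 6 \left(2 x^{2} + x\right) = 6 \left(x + 2 x^{2}\right) = 6 x + 12 x^{2}$)
$k{\left(C \right)} = 6 C$ ($k{\left(C \right)} = 2 C 3 = 6 C$)
$U{\left(M,Z \right)} = 150$ ($U{\left(M,Z \right)} = 6 \cdot 25 = 150$)
$U{\left(-382,-2058 \right)} - B{\left(160 \right)} = 150 - 6 \cdot 160 \left(1 + 2 \cdot 160\right) = 150 - 6 \cdot 160 \left(1 + 320\right) = 150 - 6 \cdot 160 \cdot 321 = 150 - 308160 = -308010$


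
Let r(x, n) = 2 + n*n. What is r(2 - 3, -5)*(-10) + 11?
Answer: -259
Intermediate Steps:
r(x, n) = 2 + n²
r(2 - 3, -5)*(-10) + 11 = (2 + (-5)²)*(-10) + 11 = (2 + 25)*(-10) + 11 = 27*(-10) + 11 = -270 + 11 = -259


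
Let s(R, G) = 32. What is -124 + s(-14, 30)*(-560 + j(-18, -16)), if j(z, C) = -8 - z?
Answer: -17724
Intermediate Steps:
-124 + s(-14, 30)*(-560 + j(-18, -16)) = -124 + 32*(-560 + (-8 - 1*(-18))) = -124 + 32*(-560 + (-8 + 18)) = -124 + 32*(-560 + 10) = -124 + 32*(-550) = -124 - 17600 = -17724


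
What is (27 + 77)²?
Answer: 10816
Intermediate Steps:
(27 + 77)² = 104² = 10816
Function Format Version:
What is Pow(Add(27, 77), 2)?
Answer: 10816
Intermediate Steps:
Pow(Add(27, 77), 2) = Pow(104, 2) = 10816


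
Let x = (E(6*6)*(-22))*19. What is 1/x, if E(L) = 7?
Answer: -1/2926 ≈ -0.00034176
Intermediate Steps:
x = -2926 (x = (7*(-22))*19 = -154*19 = -2926)
1/x = 1/(-2926) = -1/2926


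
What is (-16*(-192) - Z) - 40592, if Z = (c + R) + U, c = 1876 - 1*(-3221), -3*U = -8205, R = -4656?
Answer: -40696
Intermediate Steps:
U = 2735 (U = -1/3*(-8205) = 2735)
c = 5097 (c = 1876 + 3221 = 5097)
Z = 3176 (Z = (5097 - 4656) + 2735 = 441 + 2735 = 3176)
(-16*(-192) - Z) - 40592 = (-16*(-192) - 1*3176) - 40592 = (3072 - 3176) - 40592 = -104 - 40592 = -40696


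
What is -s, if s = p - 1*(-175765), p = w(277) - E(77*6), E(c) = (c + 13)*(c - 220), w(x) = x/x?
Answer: -60816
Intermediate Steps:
w(x) = 1
E(c) = (-220 + c)*(13 + c) (E(c) = (13 + c)*(-220 + c) = (-220 + c)*(13 + c))
p = -114949 (p = 1 - (-2860 + (77*6)² - 15939*6) = 1 - (-2860 + 462² - 207*462) = 1 - (-2860 + 213444 - 95634) = 1 - 1*114950 = 1 - 114950 = -114949)
s = 60816 (s = -114949 - 1*(-175765) = -114949 + 175765 = 60816)
-s = -1*60816 = -60816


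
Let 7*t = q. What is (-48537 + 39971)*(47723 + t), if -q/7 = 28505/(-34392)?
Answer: -7029764655643/17196 ≈ -4.0880e+8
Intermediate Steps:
q = 199535/34392 (q = -199535/(-34392) = -199535*(-1)/34392 = -7*(-28505/34392) = 199535/34392 ≈ 5.8018)
t = 28505/34392 (t = (⅐)*(199535/34392) = 28505/34392 ≈ 0.82883)
(-48537 + 39971)*(47723 + t) = (-48537 + 39971)*(47723 + 28505/34392) = -8566*1641317921/34392 = -7029764655643/17196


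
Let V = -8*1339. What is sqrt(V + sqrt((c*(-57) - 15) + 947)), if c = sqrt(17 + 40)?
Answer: sqrt(-10712 + sqrt(932 - 57*sqrt(57))) ≈ 103.39*I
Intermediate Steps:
c = sqrt(57) ≈ 7.5498
V = -10712
sqrt(V + sqrt((c*(-57) - 15) + 947)) = sqrt(-10712 + sqrt((sqrt(57)*(-57) - 15) + 947)) = sqrt(-10712 + sqrt((-57*sqrt(57) - 15) + 947)) = sqrt(-10712 + sqrt((-15 - 57*sqrt(57)) + 947)) = sqrt(-10712 + sqrt(932 - 57*sqrt(57)))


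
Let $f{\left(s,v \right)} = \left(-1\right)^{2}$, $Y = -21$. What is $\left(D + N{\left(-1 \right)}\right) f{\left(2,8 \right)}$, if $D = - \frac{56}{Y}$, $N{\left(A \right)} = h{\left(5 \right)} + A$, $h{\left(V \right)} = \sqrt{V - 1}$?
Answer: $\frac{11}{3} \approx 3.6667$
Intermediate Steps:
$h{\left(V \right)} = \sqrt{-1 + V}$
$N{\left(A \right)} = 2 + A$ ($N{\left(A \right)} = \sqrt{-1 + 5} + A = \sqrt{4} + A = 2 + A$)
$D = \frac{8}{3}$ ($D = - \frac{56}{-21} = \left(-56\right) \left(- \frac{1}{21}\right) = \frac{8}{3} \approx 2.6667$)
$f{\left(s,v \right)} = 1$
$\left(D + N{\left(-1 \right)}\right) f{\left(2,8 \right)} = \left(\frac{8}{3} + \left(2 - 1\right)\right) 1 = \left(\frac{8}{3} + 1\right) 1 = \frac{11}{3} \cdot 1 = \frac{11}{3}$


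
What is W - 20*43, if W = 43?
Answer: -817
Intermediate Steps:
W - 20*43 = 43 - 20*43 = 43 - 860 = -817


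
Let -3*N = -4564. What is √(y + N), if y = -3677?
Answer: I*√19401/3 ≈ 46.429*I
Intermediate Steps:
N = 4564/3 (N = -⅓*(-4564) = 4564/3 ≈ 1521.3)
√(y + N) = √(-3677 + 4564/3) = √(-6467/3) = I*√19401/3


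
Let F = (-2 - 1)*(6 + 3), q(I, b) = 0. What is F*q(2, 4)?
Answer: 0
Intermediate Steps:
F = -27 (F = -3*9 = -27)
F*q(2, 4) = -27*0 = 0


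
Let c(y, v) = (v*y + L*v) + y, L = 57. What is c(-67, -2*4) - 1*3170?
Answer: -3157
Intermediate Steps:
c(y, v) = y + 57*v + v*y (c(y, v) = (v*y + 57*v) + y = (57*v + v*y) + y = y + 57*v + v*y)
c(-67, -2*4) - 1*3170 = (-67 + 57*(-2*4) - 2*4*(-67)) - 1*3170 = (-67 + 57*(-8) - 8*(-67)) - 3170 = (-67 - 456 + 536) - 3170 = 13 - 3170 = -3157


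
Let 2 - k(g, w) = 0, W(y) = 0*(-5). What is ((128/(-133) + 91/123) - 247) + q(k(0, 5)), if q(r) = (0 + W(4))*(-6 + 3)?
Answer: -4044314/16359 ≈ -247.22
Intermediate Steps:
W(y) = 0
k(g, w) = 2 (k(g, w) = 2 - 1*0 = 2 + 0 = 2)
q(r) = 0 (q(r) = (0 + 0)*(-6 + 3) = 0*(-3) = 0)
((128/(-133) + 91/123) - 247) + q(k(0, 5)) = ((128/(-133) + 91/123) - 247) + 0 = ((128*(-1/133) + 91*(1/123)) - 247) + 0 = ((-128/133 + 91/123) - 247) + 0 = (-3641/16359 - 247) + 0 = -4044314/16359 + 0 = -4044314/16359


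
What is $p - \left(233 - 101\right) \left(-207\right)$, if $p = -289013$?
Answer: $-261689$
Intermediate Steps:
$p - \left(233 - 101\right) \left(-207\right) = -289013 - \left(233 - 101\right) \left(-207\right) = -289013 - 132 \left(-207\right) = -289013 - -27324 = -289013 + 27324 = -261689$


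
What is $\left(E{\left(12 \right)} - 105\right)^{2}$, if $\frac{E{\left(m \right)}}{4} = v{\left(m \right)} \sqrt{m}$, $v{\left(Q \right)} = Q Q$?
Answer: $3992337 - 241920 \sqrt{3} \approx 3.5733 \cdot 10^{6}$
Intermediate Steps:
$v{\left(Q \right)} = Q^{2}$
$E{\left(m \right)} = 4 m^{\frac{5}{2}}$ ($E{\left(m \right)} = 4 m^{2} \sqrt{m} = 4 m^{\frac{5}{2}}$)
$\left(E{\left(12 \right)} - 105\right)^{2} = \left(4 \cdot 12^{\frac{5}{2}} - 105\right)^{2} = \left(4 \cdot 288 \sqrt{3} - 105\right)^{2} = \left(1152 \sqrt{3} - 105\right)^{2} = \left(-105 + 1152 \sqrt{3}\right)^{2}$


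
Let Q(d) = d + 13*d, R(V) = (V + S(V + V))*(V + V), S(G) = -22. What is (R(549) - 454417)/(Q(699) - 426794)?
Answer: -124229/417008 ≈ -0.29791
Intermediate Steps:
R(V) = 2*V*(-22 + V) (R(V) = (V - 22)*(V + V) = (-22 + V)*(2*V) = 2*V*(-22 + V))
Q(d) = 14*d
(R(549) - 454417)/(Q(699) - 426794) = (2*549*(-22 + 549) - 454417)/(14*699 - 426794) = (2*549*527 - 454417)/(9786 - 426794) = (578646 - 454417)/(-417008) = 124229*(-1/417008) = -124229/417008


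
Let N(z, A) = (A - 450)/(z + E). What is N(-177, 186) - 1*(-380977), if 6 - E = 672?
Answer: 107054625/281 ≈ 3.8098e+5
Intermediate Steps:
E = -666 (E = 6 - 1*672 = 6 - 672 = -666)
N(z, A) = (-450 + A)/(-666 + z) (N(z, A) = (A - 450)/(z - 666) = (-450 + A)/(-666 + z))
N(-177, 186) - 1*(-380977) = (-450 + 186)/(-666 - 177) - 1*(-380977) = -264/(-843) + 380977 = -1/843*(-264) + 380977 = 88/281 + 380977 = 107054625/281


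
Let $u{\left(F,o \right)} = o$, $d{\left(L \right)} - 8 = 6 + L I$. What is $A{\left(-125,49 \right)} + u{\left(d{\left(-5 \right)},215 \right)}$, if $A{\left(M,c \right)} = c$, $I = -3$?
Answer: $264$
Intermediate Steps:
$d{\left(L \right)} = 14 - 3 L$ ($d{\left(L \right)} = 8 + \left(6 + L \left(-3\right)\right) = 8 - \left(-6 + 3 L\right) = 14 - 3 L$)
$A{\left(-125,49 \right)} + u{\left(d{\left(-5 \right)},215 \right)} = 49 + 215 = 264$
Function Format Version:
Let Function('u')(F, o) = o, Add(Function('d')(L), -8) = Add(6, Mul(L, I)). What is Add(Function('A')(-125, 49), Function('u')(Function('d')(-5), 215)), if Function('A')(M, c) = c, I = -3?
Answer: 264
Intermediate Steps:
Function('d')(L) = Add(14, Mul(-3, L)) (Function('d')(L) = Add(8, Add(6, Mul(L, -3))) = Add(8, Add(6, Mul(-3, L))) = Add(14, Mul(-3, L)))
Add(Function('A')(-125, 49), Function('u')(Function('d')(-5), 215)) = Add(49, 215) = 264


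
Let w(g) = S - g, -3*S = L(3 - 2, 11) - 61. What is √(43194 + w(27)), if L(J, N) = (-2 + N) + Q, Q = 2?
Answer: √388653/3 ≈ 207.81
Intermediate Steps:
L(J, N) = N (L(J, N) = (-2 + N) + 2 = N)
S = 50/3 (S = -(11 - 61)/3 = -⅓*(-50) = 50/3 ≈ 16.667)
w(g) = 50/3 - g
√(43194 + w(27)) = √(43194 + (50/3 - 1*27)) = √(43194 + (50/3 - 27)) = √(43194 - 31/3) = √(129551/3) = √388653/3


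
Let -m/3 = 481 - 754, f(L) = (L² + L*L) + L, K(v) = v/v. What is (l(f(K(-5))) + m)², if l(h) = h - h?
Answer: 670761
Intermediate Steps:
K(v) = 1
f(L) = L + 2*L² (f(L) = (L² + L²) + L = 2*L² + L = L + 2*L²)
l(h) = 0
m = 819 (m = -3*(481 - 754) = -3*(-273) = 819)
(l(f(K(-5))) + m)² = (0 + 819)² = 819² = 670761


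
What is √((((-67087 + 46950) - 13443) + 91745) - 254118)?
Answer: 29*I*√233 ≈ 442.67*I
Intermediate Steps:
√((((-67087 + 46950) - 13443) + 91745) - 254118) = √(((-20137 - 13443) + 91745) - 254118) = √((-33580 + 91745) - 254118) = √(58165 - 254118) = √(-195953) = 29*I*√233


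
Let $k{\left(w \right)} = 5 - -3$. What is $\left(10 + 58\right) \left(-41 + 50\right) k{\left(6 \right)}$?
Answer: $4896$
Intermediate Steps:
$k{\left(w \right)} = 8$ ($k{\left(w \right)} = 5 + 3 = 8$)
$\left(10 + 58\right) \left(-41 + 50\right) k{\left(6 \right)} = \left(10 + 58\right) \left(-41 + 50\right) 8 = 68 \cdot 9 \cdot 8 = 612 \cdot 8 = 4896$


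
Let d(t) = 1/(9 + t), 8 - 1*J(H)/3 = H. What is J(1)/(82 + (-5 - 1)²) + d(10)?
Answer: 517/2242 ≈ 0.23060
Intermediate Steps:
J(H) = 24 - 3*H
J(1)/(82 + (-5 - 1)²) + d(10) = (24 - 3*1)/(82 + (-5 - 1)²) + 1/(9 + 10) = (24 - 3)/(82 + (-6)²) + 1/19 = 21/(82 + 36) + 1/19 = 21/118 + 1/19 = 517/2242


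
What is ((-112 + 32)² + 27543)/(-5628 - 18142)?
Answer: -33943/23770 ≈ -1.4280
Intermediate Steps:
((-112 + 32)² + 27543)/(-5628 - 18142) = ((-80)² + 27543)/(-23770) = (6400 + 27543)*(-1/23770) = 33943*(-1/23770) = -33943/23770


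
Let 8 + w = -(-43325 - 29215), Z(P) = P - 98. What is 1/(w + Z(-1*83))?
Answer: 1/72351 ≈ 1.3822e-5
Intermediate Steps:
Z(P) = -98 + P
w = 72532 (w = -8 - (-43325 - 29215) = -8 - 1*(-72540) = -8 + 72540 = 72532)
1/(w + Z(-1*83)) = 1/(72532 + (-98 - 1*83)) = 1/(72532 + (-98 - 83)) = 1/(72532 - 181) = 1/72351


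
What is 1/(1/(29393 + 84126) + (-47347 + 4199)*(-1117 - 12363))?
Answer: 113519/66026628105761 ≈ 1.7193e-9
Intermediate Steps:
1/(1/(29393 + 84126) + (-47347 + 4199)*(-1117 - 12363)) = 1/(1/113519 - 43148*(-13480)) = 1/(1/113519 + 581635040) = 1/(66026628105761/113519) = 113519/66026628105761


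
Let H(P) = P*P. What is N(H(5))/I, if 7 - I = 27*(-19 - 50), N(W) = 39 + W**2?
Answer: 332/935 ≈ 0.35508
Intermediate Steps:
H(P) = P**2
I = 1870 (I = 7 - 27*(-19 - 50) = 7 - 27*(-69) = 7 - 1*(-1863) = 7 + 1863 = 1870)
N(H(5))/I = (39 + (5**2)**2)/1870 = (39 + 25**2)*(1/1870) = (39 + 625)*(1/1870) = 664*(1/1870) = 332/935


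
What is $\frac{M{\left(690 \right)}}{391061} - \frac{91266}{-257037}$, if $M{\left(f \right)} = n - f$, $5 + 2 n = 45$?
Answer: $\frac{1076313892}{3045974129} \approx 0.35336$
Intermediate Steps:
$n = 20$ ($n = - \frac{5}{2} + \frac{1}{2} \cdot 45 = - \frac{5}{2} + \frac{45}{2} = 20$)
$M{\left(f \right)} = 20 - f$
$\frac{M{\left(690 \right)}}{391061} - \frac{91266}{-257037} = \frac{20 - 690}{391061} - \frac{91266}{-257037} = \left(20 - 690\right) \frac{1}{391061} - - \frac{30422}{85679} = \left(-670\right) \frac{1}{391061} + \frac{30422}{85679} = - \frac{670}{391061} + \frac{30422}{85679} = \frac{1076313892}{3045974129}$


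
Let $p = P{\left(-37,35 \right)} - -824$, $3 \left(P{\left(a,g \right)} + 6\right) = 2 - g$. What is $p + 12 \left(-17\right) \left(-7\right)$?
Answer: $2235$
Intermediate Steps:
$P{\left(a,g \right)} = - \frac{16}{3} - \frac{g}{3}$ ($P{\left(a,g \right)} = -6 + \frac{2 - g}{3} = -6 - \left(- \frac{2}{3} + \frac{g}{3}\right) = - \frac{16}{3} - \frac{g}{3}$)
$p = 807$ ($p = \left(- \frac{16}{3} - \frac{35}{3}\right) - -824 = \left(- \frac{16}{3} - \frac{35}{3}\right) + 824 = -17 + 824 = 807$)
$p + 12 \left(-17\right) \left(-7\right) = 807 + 12 \left(-17\right) \left(-7\right) = 807 - -1428 = 807 + 1428 = 2235$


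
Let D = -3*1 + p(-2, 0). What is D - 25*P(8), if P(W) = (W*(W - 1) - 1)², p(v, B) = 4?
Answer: -75624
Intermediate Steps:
P(W) = (-1 + W*(-1 + W))² (P(W) = (W*(-1 + W) - 1)² = (-1 + W*(-1 + W))²)
D = 1 (D = -3*1 + 4 = -3 + 4 = 1)
D - 25*P(8) = 1 - 25*(1 + 8 - 1*8²)² = 1 - 25*(1 + 8 - 1*64)² = 1 - 25*(1 + 8 - 64)² = 1 - 25*(-55)² = 1 - 25*3025 = 1 - 75625 = -75624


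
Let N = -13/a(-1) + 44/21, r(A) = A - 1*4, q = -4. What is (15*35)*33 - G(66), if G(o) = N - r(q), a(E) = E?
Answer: 363340/21 ≈ 17302.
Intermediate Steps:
r(A) = -4 + A (r(A) = A - 4 = -4 + A)
N = 317/21 (N = -13/(-1) + 44/21 = -13*(-1) + 44*(1/21) = 13 + 44/21 = 317/21 ≈ 15.095)
G(o) = 485/21 (G(o) = 317/21 - (-4 - 4) = 317/21 - 1*(-8) = 317/21 + 8 = 485/21)
(15*35)*33 - G(66) = (15*35)*33 - 1*485/21 = 525*33 - 485/21 = 17325 - 485/21 = 363340/21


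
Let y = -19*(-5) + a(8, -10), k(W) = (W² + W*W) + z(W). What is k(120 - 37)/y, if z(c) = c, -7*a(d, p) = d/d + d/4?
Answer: 97027/662 ≈ 146.57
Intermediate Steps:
a(d, p) = -⅐ - d/28 (a(d, p) = -(d/d + d/4)/7 = -(1 + d*(¼))/7 = -(1 + d/4)/7 = -⅐ - d/28)
k(W) = W + 2*W² (k(W) = (W² + W*W) + W = (W² + W²) + W = 2*W² + W = W + 2*W²)
y = 662/7 (y = -19*(-5) + (-⅐ - 1/28*8) = 95 + (-⅐ - 2/7) = 95 - 3/7 = 662/7 ≈ 94.571)
k(120 - 37)/y = ((120 - 37)*(1 + 2*(120 - 37)))/(662/7) = (83*(1 + 2*83))*(7/662) = (83*(1 + 166))*(7/662) = (83*167)*(7/662) = 13861*(7/662) = 97027/662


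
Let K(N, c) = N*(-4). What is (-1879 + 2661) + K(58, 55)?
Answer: 550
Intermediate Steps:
K(N, c) = -4*N
(-1879 + 2661) + K(58, 55) = (-1879 + 2661) - 4*58 = 782 - 232 = 550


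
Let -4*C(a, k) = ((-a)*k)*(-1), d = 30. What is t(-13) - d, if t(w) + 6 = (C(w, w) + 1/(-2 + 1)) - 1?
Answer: -321/4 ≈ -80.250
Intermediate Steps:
C(a, k) = -a*k/4 (C(a, k) = -(-a)*k*(-1)/4 = -(-a*k)*(-1)/4 = -a*k/4)
t(w) = -8 - w²/4 (t(w) = -6 + ((-w*w/4 + 1/(-2 + 1)) - 1) = -6 + ((-w²/4 + 1/(-1)) - 1) = -6 + ((-w²/4 - 1) - 1) = -6 + ((-1 - w²/4) - 1) = -6 + (-2 - w²/4) = -8 - w²/4)
t(-13) - d = (-8 - ¼*(-13)²) - 1*30 = (-8 - ¼*169) - 30 = (-8 - 169/4) - 30 = -201/4 - 30 = -321/4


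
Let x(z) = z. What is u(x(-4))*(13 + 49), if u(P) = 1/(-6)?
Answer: -31/3 ≈ -10.333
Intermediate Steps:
u(P) = -1/6 (u(P) = 1*(-1/6) = -1/6)
u(x(-4))*(13 + 49) = -(13 + 49)/6 = -1/6*62 = -31/3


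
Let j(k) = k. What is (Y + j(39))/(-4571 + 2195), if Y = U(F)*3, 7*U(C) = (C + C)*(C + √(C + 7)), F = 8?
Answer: -73/1848 - 2*√15/693 ≈ -0.050680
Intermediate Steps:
U(C) = 2*C*(C + √(7 + C))/7 (U(C) = ((C + C)*(C + √(C + 7)))/7 = ((2*C)*(C + √(7 + C)))/7 = (2*C*(C + √(7 + C)))/7 = 2*C*(C + √(7 + C))/7)
Y = 384/7 + 48*√15/7 (Y = ((2/7)*8*(8 + √(7 + 8)))*3 = ((2/7)*8*(8 + √15))*3 = (128/7 + 16*√15/7)*3 = 384/7 + 48*√15/7 ≈ 81.415)
(Y + j(39))/(-4571 + 2195) = ((384/7 + 48*√15/7) + 39)/(-4571 + 2195) = (657/7 + 48*√15/7)/(-2376) = (657/7 + 48*√15/7)*(-1/2376) = -73/1848 - 2*√15/693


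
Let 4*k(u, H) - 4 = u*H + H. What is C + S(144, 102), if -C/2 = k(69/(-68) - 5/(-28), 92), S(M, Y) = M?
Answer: 16001/119 ≈ 134.46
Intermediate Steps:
k(u, H) = 1 + H/4 + H*u/4 (k(u, H) = 1 + (u*H + H)/4 = 1 + (H*u + H)/4 = 1 + (H + H*u)/4 = 1 + (H/4 + H*u/4) = 1 + H/4 + H*u/4)
C = -1135/119 (C = -2*(1 + (¼)*92 + (¼)*92*(69/(-68) - 5/(-28))) = -2*(1 + 23 + (¼)*92*(69*(-1/68) - 5*(-1/28))) = -2*(1 + 23 + (¼)*92*(-69/68 + 5/28)) = -2*(1 + 23 + (¼)*92*(-199/238)) = -2*(1 + 23 - 4577/238) = -2*1135/238 = -1135/119 ≈ -9.5378)
C + S(144, 102) = -1135/119 + 144 = 16001/119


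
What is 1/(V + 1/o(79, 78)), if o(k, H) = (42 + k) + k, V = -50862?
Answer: -200/10172399 ≈ -1.9661e-5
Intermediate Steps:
o(k, H) = 42 + 2*k
1/(V + 1/o(79, 78)) = 1/(-50862 + 1/(42 + 2*79)) = 1/(-50862 + 1/(42 + 158)) = 1/(-50862 + 1/200) = 1/(-10172399/200) = -200/10172399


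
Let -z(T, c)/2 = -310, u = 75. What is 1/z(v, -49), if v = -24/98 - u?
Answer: 1/620 ≈ 0.0016129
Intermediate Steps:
v = -3687/49 (v = -24/98 - 1*75 = -24*1/98 - 75 = -12/49 - 75 = -3687/49 ≈ -75.245)
z(T, c) = 620 (z(T, c) = -2*(-310) = 620)
1/z(v, -49) = 1/620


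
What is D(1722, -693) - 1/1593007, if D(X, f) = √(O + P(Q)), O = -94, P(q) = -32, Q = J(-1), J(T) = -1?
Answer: -1/1593007 + 3*I*√14 ≈ -6.2774e-7 + 11.225*I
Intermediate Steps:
Q = -1
D(X, f) = 3*I*√14 (D(X, f) = √(-94 - 32) = √(-126) = 3*I*√14)
D(1722, -693) - 1/1593007 = 3*I*√14 - 1/1593007 = -1/1593007 + 3*I*√14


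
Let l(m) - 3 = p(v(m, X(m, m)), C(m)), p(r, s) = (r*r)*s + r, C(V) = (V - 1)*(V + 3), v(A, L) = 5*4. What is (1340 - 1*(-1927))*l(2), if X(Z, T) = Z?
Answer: 6609141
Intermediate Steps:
v(A, L) = 20
C(V) = (-1 + V)*(3 + V)
p(r, s) = r + s*r² (p(r, s) = r²*s + r = s*r² + r = r + s*r²)
l(m) = -1177 + 400*m² + 800*m (l(m) = 3 + 20*(1 + 20*(-3 + m² + 2*m)) = 3 + 20*(1 + (-60 + 20*m² + 40*m)) = 3 + 20*(-59 + 20*m² + 40*m) = 3 + (-1180 + 400*m² + 800*m) = -1177 + 400*m² + 800*m)
(1340 - 1*(-1927))*l(2) = (1340 - 1*(-1927))*(-1177 + 400*2² + 800*2) = (1340 + 1927)*(-1177 + 400*4 + 1600) = 3267*(-1177 + 1600 + 1600) = 3267*2023 = 6609141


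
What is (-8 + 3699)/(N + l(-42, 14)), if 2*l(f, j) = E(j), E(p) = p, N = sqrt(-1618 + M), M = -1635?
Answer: 25837/3302 - 3691*I*sqrt(3253)/3302 ≈ 7.8247 - 63.754*I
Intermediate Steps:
N = I*sqrt(3253) (N = sqrt(-1618 - 1635) = sqrt(-3253) = I*sqrt(3253) ≈ 57.035*I)
l(f, j) = j/2
(-8 + 3699)/(N + l(-42, 14)) = (-8 + 3699)/(I*sqrt(3253) + (1/2)*14) = 3691/(I*sqrt(3253) + 7) = 3691/(7 + I*sqrt(3253))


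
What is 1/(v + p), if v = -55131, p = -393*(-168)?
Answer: 1/10893 ≈ 9.1802e-5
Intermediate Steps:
p = 66024
1/(v + p) = 1/(-55131 + 66024) = 1/10893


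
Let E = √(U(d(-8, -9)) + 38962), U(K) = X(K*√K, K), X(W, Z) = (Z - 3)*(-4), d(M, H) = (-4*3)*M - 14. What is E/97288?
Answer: 3*√4294/97288 ≈ 0.0020207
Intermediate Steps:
d(M, H) = -14 - 12*M (d(M, H) = -12*M - 14 = -14 - 12*M)
X(W, Z) = 12 - 4*Z (X(W, Z) = (-3 + Z)*(-4) = 12 - 4*Z)
U(K) = 12 - 4*K
E = 3*√4294 (E = √((12 - 4*(-14 - 12*(-8))) + 38962) = √((12 - 4*(-14 + 96)) + 38962) = √((12 - 4*82) + 38962) = √((12 - 328) + 38962) = √(-316 + 38962) = √38646 = 3*√4294 ≈ 196.59)
E/97288 = (3*√4294)/97288 = (3*√4294)*(1/97288) = 3*√4294/97288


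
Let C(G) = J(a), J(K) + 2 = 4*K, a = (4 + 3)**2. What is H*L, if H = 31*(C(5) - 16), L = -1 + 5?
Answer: 22072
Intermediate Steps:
a = 49 (a = 7**2 = 49)
L = 4
J(K) = -2 + 4*K
C(G) = 194 (C(G) = -2 + 4*49 = -2 + 196 = 194)
H = 5518 (H = 31*(194 - 16) = 31*178 = 5518)
H*L = 5518*4 = 22072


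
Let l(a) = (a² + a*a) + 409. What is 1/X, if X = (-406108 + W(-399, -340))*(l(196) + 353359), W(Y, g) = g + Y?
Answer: -1/175188318200 ≈ -5.7081e-12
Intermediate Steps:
l(a) = 409 + 2*a² (l(a) = (a² + a²) + 409 = 2*a² + 409 = 409 + 2*a²)
W(Y, g) = Y + g
X = -175188318200 (X = (-406108 + (-399 - 340))*((409 + 2*196²) + 353359) = (-406108 - 739)*((409 + 2*38416) + 353359) = -406847*((409 + 76832) + 353359) = -406847*(77241 + 353359) = -406847*430600 = -175188318200)
1/X = 1/(-175188318200) = -1/175188318200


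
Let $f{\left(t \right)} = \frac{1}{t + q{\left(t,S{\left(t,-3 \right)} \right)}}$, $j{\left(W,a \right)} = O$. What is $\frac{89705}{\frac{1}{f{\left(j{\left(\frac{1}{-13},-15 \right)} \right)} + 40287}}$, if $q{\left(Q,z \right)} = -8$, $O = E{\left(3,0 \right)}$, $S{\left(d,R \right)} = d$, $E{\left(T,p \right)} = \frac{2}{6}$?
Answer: $\frac{83120473590}{23} \approx 3.6139 \cdot 10^{9}$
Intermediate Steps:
$E{\left(T,p \right)} = \frac{1}{3}$ ($E{\left(T,p \right)} = 2 \cdot \frac{1}{6} = \frac{1}{3}$)
$O = \frac{1}{3} \approx 0.33333$
$j{\left(W,a \right)} = \frac{1}{3}$
$f{\left(t \right)} = \frac{1}{-8 + t}$ ($f{\left(t \right)} = \frac{1}{t - 8} = \frac{1}{-8 + t}$)
$\frac{89705}{\frac{1}{f{\left(j{\left(\frac{1}{-13},-15 \right)} \right)} + 40287}} = \frac{89705}{\frac{1}{\frac{1}{-8 + \frac{1}{3}} + 40287}} = \frac{89705}{\frac{1}{\frac{1}{- \frac{23}{3}} + 40287}} = \frac{89705}{\frac{1}{- \frac{3}{23} + 40287}} = \frac{89705}{\frac{1}{\frac{926598}{23}}} = \frac{89705}{\frac{23}{926598}} = 89705 \cdot \frac{926598}{23} = \frac{83120473590}{23}$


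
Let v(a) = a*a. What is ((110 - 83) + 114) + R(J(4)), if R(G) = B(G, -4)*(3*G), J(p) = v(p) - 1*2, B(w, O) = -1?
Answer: 99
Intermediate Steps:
v(a) = a**2
J(p) = -2 + p**2 (J(p) = p**2 - 1*2 = p**2 - 2 = -2 + p**2)
R(G) = -3*G
((110 - 83) + 114) + R(J(4)) = ((110 - 83) + 114) - 3*(-2 + 4**2) = (27 + 114) - 3*(-2 + 16) = 141 - 3*14 = 141 - 42 = 99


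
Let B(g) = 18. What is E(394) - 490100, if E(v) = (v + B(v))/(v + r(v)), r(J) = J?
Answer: -96549597/197 ≈ -4.9010e+5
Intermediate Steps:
E(v) = (18 + v)/(2*v) (E(v) = (v + 18)/(v + v) = (18 + v)/((2*v)) = (18 + v)*(1/(2*v)) = (18 + v)/(2*v))
E(394) - 490100 = (½)*(18 + 394)/394 - 490100 = (½)*(1/394)*412 - 490100 = 103/197 - 490100 = -96549597/197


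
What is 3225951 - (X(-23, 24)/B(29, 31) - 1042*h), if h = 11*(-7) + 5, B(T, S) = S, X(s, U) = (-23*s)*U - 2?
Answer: 97666043/31 ≈ 3.1505e+6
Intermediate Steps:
X(s, U) = -2 - 23*U*s (X(s, U) = -23*U*s - 2 = -2 - 23*U*s)
h = -72 (h = -77 + 5 = -72)
3225951 - (X(-23, 24)/B(29, 31) - 1042*h) = 3225951 - ((-2 - 23*24*(-23))/31 - 1042*(-72)) = 3225951 - ((-2 + 12696)*(1/31) + 75024) = 3225951 - (12694*(1/31) + 75024) = 3225951 - (12694/31 + 75024) = 3225951 - 1*2338438/31 = 3225951 - 2338438/31 = 97666043/31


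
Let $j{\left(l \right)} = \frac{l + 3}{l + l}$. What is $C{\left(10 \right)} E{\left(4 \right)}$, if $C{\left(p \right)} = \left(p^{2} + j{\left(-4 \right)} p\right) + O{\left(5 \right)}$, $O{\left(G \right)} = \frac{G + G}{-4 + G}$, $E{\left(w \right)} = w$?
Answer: $445$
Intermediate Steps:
$j{\left(l \right)} = \frac{3 + l}{2 l}$
$O{\left(G \right)} = \frac{2 G}{-4 + G}$
$C{\left(p \right)} = 10 + p^{2} + \frac{p}{8}$ ($C{\left(p \right)} = \left(p^{2} + \frac{3 - 4}{2 \left(-4\right)} p\right) + 2 \cdot 5 \frac{1}{-4 + 5} = \left(p^{2} + \frac{1}{2} \left(- \frac{1}{4}\right) \left(-1\right) p\right) + 2 \cdot 5 \cdot 1^{-1} = \left(p^{2} + \frac{p}{8}\right) + 2 \cdot 5 \cdot 1 = \left(p^{2} + \frac{p}{8}\right) + 10 = 10 + p^{2} + \frac{p}{8}$)
$C{\left(10 \right)} E{\left(4 \right)} = \left(10 + 10^{2} + \frac{1}{8} \cdot 10\right) 4 = \left(10 + 100 + \frac{5}{4}\right) 4 = \frac{445}{4} \cdot 4 = 445$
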